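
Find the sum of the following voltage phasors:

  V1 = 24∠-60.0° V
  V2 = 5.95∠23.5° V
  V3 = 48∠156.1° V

Step 1 — Convert each phasor to rectangular form:
  V1 = 24·(cos(-60.0°) + j·sin(-60.0°)) = 12 - j20.78 V
  V2 = 5.95·(cos(23.5°) + j·sin(23.5°)) = 5.457 + j2.373 V
  V3 = 48·(cos(156.1°) + j·sin(156.1°)) = -43.88 + j19.45 V
Step 2 — Sum components: V_total = -26.43 + j1.035 V.
Step 3 — Convert to polar: |V_total| = 26.45 V, ∠V_total = 177.8°.

V_total = 26.45∠177.8° V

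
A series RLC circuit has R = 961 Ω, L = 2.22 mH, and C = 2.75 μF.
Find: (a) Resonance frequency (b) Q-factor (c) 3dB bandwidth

Step 1 — Resonance: ω₀ = 1/√(LC) = 1/√(0.00222·2.75e-06) = 1.28e+04 rad/s.
Step 2 — f₀ = ω₀/(2π) = 2037 Hz.
Step 3 — Series Q: Q = ω₀L/R = 1.28e+04·0.00222/961 = 0.02957.
Step 4 — Bandwidth: Δω = ω₀/Q = 4.329e+05 rad/s; BW = Δω/(2π) = 6.89e+04 Hz.

(a) f₀ = 2037 Hz  (b) Q = 0.02957  (c) BW = 6.89e+04 Hz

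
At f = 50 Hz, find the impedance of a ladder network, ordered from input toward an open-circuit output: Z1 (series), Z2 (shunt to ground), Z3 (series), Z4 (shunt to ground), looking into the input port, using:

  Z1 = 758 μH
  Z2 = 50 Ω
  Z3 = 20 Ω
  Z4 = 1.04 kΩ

Step 1 — Angular frequency: ω = 2π·f = 2π·50 = 314.2 rad/s.
Step 2 — Component impedances:
  Z1: Z = jωL = j·314.2·0.000758 = 0 + j0.2381 Ω
  Z2: Z = R = 50 Ω
  Z3: Z = R = 20 Ω
  Z4: Z = R = 1040 Ω
Step 3 — Ladder network (open output): work backward from the far end, alternating series and parallel combinations. Z_in = 47.75 + j0.2381 Ω = 47.75∠0.3° Ω.

Z = 47.75 + j0.2381 Ω = 47.75∠0.3° Ω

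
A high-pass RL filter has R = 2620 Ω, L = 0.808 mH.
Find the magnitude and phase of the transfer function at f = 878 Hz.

Step 1 — Angular frequency: ω = 2π·878 = 5517 rad/s.
Step 2 — Transfer function: H(jω) = jωL/(R + jωL).
Step 3 — Numerator jωL = j·4.457; denominator R + jωL = 2620 + j4.457.
Step 4 — H = 2.894e-06 + j0.001701.
Step 5 — Magnitude: |H| = 0.001701 (-55.4 dB); phase: φ = 89.9°.

|H| = 0.001701 (-55.4 dB), φ = 89.9°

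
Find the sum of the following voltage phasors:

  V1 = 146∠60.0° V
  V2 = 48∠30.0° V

Step 1 — Convert each phasor to rectangular form:
  V1 = 146·(cos(60.0°) + j·sin(60.0°)) = 73 + j126.4 V
  V2 = 48·(cos(30.0°) + j·sin(30.0°)) = 41.57 + j24 V
Step 2 — Sum components: V_total = 114.6 + j150.4 V.
Step 3 — Convert to polar: |V_total| = 189.1 V, ∠V_total = 52.7°.

V_total = 189.1∠52.7° V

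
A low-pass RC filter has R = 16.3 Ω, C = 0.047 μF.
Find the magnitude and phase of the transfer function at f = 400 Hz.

Step 1 — Angular frequency: ω = 2π·400 = 2513 rad/s.
Step 2 — Transfer function: H(jω) = 1/(1 + jωRC).
Step 3 — Denominator: 1 + jωRC = 1 + j·2513·16.3·4.7e-08 = 1 + j0.001925.
Step 4 — H = 1 - j0.001925.
Step 5 — Magnitude: |H| = 1 (-0.0 dB); phase: φ = -0.1°.

|H| = 1 (-0.0 dB), φ = -0.1°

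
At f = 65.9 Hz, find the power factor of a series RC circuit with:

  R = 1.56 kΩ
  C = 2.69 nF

Step 1 — Angular frequency: ω = 2π·f = 2π·65.9 = 414.1 rad/s.
Step 2 — Component impedances:
  R: Z = R = 1560 Ω
  C: Z = 1/(jωC) = -j/(ω·C) = 0 - j8.978e+05 Ω
Step 3 — Series combination: Z_total = R + C = 1560 - j8.978e+05 Ω = 8.978e+05∠-89.9° Ω.
Step 4 — Power factor: PF = cos(φ) = Re(Z)/|Z| = 1560/8.978e+05 = 0.001738.
Step 5 — Type: Im(Z) = -8.978e+05 ⇒ leading (phase φ = -89.9°).

PF = 0.001738 (leading, φ = -89.9°)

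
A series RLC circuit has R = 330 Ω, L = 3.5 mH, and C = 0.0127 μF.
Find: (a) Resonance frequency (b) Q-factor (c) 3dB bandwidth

Step 1 — Resonance: ω₀ = 1/√(LC) = 1/√(0.0035·1.27e-08) = 1.5e+05 rad/s.
Step 2 — f₀ = ω₀/(2π) = 2.387e+04 Hz.
Step 3 — Series Q: Q = ω₀L/R = 1.5e+05·0.0035/330 = 1.591.
Step 4 — Bandwidth: Δω = ω₀/Q = 9.429e+04 rad/s; BW = Δω/(2π) = 1.501e+04 Hz.

(a) f₀ = 2.387e+04 Hz  (b) Q = 1.591  (c) BW = 1.501e+04 Hz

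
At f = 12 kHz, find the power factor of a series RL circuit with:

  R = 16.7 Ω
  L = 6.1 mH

Step 1 — Angular frequency: ω = 2π·f = 2π·1.2e+04 = 7.54e+04 rad/s.
Step 2 — Component impedances:
  R: Z = R = 16.7 Ω
  L: Z = jωL = j·7.54e+04·0.0061 = 0 + j459.9 Ω
Step 3 — Series combination: Z_total = R + L = 16.7 + j459.9 Ω = 460.2∠87.9° Ω.
Step 4 — Power factor: PF = cos(φ) = Re(Z)/|Z| = 16.7/460.2 = 0.03629.
Step 5 — Type: Im(Z) = 459.9 ⇒ lagging (phase φ = 87.9°).

PF = 0.03629 (lagging, φ = 87.9°)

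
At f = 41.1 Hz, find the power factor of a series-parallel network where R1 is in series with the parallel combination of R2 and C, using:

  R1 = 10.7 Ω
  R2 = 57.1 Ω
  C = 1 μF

Step 1 — Angular frequency: ω = 2π·f = 2π·41.1 = 258.2 rad/s.
Step 2 — Component impedances:
  R1: Z = R = 10.7 Ω
  R2: Z = R = 57.1 Ω
  C: Z = 1/(jωC) = -j/(ω·C) = 0 - j3872 Ω
Step 3 — Parallel branch: R2 || C = 1/(1/R2 + 1/C) = 57.09 - j0.8418 Ω.
Step 4 — Series with R1: Z_total = R1 + (R2 || C) = 67.79 - j0.8418 Ω = 67.79∠-0.7° Ω.
Step 5 — Power factor: PF = cos(φ) = Re(Z)/|Z| = 67.788/67.793 = 0.9999.
Step 6 — Type: Im(Z) = -0.8418 ⇒ leading (phase φ = -0.7°).

PF = 0.9999 (leading, φ = -0.7°)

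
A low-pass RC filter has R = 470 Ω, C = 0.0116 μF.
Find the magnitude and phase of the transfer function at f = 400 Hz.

Step 1 — Angular frequency: ω = 2π·400 = 2513 rad/s.
Step 2 — Transfer function: H(jω) = 1/(1 + jωRC).
Step 3 — Denominator: 1 + jωRC = 1 + j·2513·470·1.16e-08 = 1 + j0.0137.
Step 4 — H = 0.9998 - j0.0137.
Step 5 — Magnitude: |H| = 0.9999 (-0.0 dB); phase: φ = -0.8°.

|H| = 0.9999 (-0.0 dB), φ = -0.8°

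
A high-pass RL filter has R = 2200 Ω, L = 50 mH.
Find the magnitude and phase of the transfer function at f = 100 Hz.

Step 1 — Angular frequency: ω = 2π·100 = 628.3 rad/s.
Step 2 — Transfer function: H(jω) = jωL/(R + jωL).
Step 3 — Numerator jωL = j·31.42; denominator R + jωL = 2200 + j31.42.
Step 4 — H = 0.0002039 + j0.01428.
Step 5 — Magnitude: |H| = 0.01428 (-36.9 dB); phase: φ = 89.2°.

|H| = 0.01428 (-36.9 dB), φ = 89.2°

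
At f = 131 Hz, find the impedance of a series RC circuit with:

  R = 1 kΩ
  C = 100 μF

Step 1 — Angular frequency: ω = 2π·f = 2π·131 = 823.1 rad/s.
Step 2 — Component impedances:
  R: Z = R = 1000 Ω
  C: Z = 1/(jωC) = -j/(ω·C) = 0 - j12.15 Ω
Step 3 — Series combination: Z_total = R + C = 1000 - j12.15 Ω = 1000∠-0.7° Ω.

Z = 1000 - j12.15 Ω = 1000∠-0.7° Ω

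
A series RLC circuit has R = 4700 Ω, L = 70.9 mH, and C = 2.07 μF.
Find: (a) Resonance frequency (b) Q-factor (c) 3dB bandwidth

Step 1 — Resonance: ω₀ = 1/√(LC) = 1/√(0.0709·2.07e-06) = 2610 rad/s.
Step 2 — f₀ = ω₀/(2π) = 415.4 Hz.
Step 3 — Series Q: Q = ω₀L/R = 2610·0.0709/4700 = 0.03938.
Step 4 — Bandwidth: Δω = ω₀/Q = 6.629e+04 rad/s; BW = Δω/(2π) = 1.055e+04 Hz.

(a) f₀ = 415.4 Hz  (b) Q = 0.03938  (c) BW = 1.055e+04 Hz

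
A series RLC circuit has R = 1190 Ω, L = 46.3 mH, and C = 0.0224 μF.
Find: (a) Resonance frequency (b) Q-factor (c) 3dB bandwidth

Step 1 — Resonance condition Im(Z)=0 gives ω₀ = 1/√(LC).
Step 2 — ω₀ = 1/√(0.0463·2.24e-08) = 3.105e+04 rad/s.
Step 3 — f₀ = ω₀/(2π) = 4942 Hz.
Step 4 — Series Q: Q = ω₀L/R = 3.105e+04·0.0463/1190 = 1.208.
Step 5 — 3dB bandwidth: Δω = ω₀/Q = 2.57e+04 rad/s; BW = Δω/(2π) = 4091 Hz.

(a) f₀ = 4942 Hz  (b) Q = 1.208  (c) BW = 4091 Hz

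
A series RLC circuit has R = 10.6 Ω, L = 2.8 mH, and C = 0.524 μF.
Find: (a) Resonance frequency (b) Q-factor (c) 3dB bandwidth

Step 1 — Resonance: ω₀ = 1/√(LC) = 1/√(0.0028·5.24e-07) = 2.611e+04 rad/s.
Step 2 — f₀ = ω₀/(2π) = 4155 Hz.
Step 3 — Series Q: Q = ω₀L/R = 2.611e+04·0.0028/10.6 = 6.896.
Step 4 — Bandwidth: Δω = ω₀/Q = 3786 rad/s; BW = Δω/(2π) = 602.5 Hz.

(a) f₀ = 4155 Hz  (b) Q = 6.896  (c) BW = 602.5 Hz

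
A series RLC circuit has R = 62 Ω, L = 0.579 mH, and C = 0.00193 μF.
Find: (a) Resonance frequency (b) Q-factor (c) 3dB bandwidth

Step 1 — Resonance: ω₀ = 1/√(LC) = 1/√(0.000579·1.93e-09) = 9.46e+05 rad/s.
Step 2 — f₀ = ω₀/(2π) = 1.506e+05 Hz.
Step 3 — Series Q: Q = ω₀L/R = 9.46e+05·0.000579/62 = 8.834.
Step 4 — Bandwidth: Δω = ω₀/Q = 1.071e+05 rad/s; BW = Δω/(2π) = 1.704e+04 Hz.

(a) f₀ = 1.506e+05 Hz  (b) Q = 8.834  (c) BW = 1.704e+04 Hz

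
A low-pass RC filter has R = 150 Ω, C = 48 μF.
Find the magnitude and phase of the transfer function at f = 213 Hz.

Step 1 — Angular frequency: ω = 2π·213 = 1338 rad/s.
Step 2 — Transfer function: H(jω) = 1/(1 + jωRC).
Step 3 — Denominator: 1 + jωRC = 1 + j·1338·150·4.8e-05 = 1 + j9.636.
Step 4 — H = 0.01066 - j0.1027.
Step 5 — Magnitude: |H| = 0.1032 (-19.7 dB); phase: φ = -84.1°.

|H| = 0.1032 (-19.7 dB), φ = -84.1°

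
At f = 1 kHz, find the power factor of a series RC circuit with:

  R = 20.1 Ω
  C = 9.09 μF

Step 1 — Angular frequency: ω = 2π·f = 2π·1000 = 6283 rad/s.
Step 2 — Component impedances:
  R: Z = R = 20.1 Ω
  C: Z = 1/(jωC) = -j/(ω·C) = 0 - j17.51 Ω
Step 3 — Series combination: Z_total = R + C = 20.1 - j17.51 Ω = 26.66∠-41.1° Ω.
Step 4 — Power factor: PF = cos(φ) = Re(Z)/|Z| = 20.1/26.6565 = 0.754.
Step 5 — Type: Im(Z) = -17.51 ⇒ leading (phase φ = -41.1°).

PF = 0.754 (leading, φ = -41.1°)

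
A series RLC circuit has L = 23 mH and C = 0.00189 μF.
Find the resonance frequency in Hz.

Step 1 — Resonance condition Im(Z)=0 gives ω₀ = 1/√(LC).
Step 2 — ω₀ = 1/√(0.023·1.89e-09) = 1.517e+05 rad/s.
Step 3 — f₀ = ω₀/(2π) = 2.414e+04 Hz.

f₀ = 2.414e+04 Hz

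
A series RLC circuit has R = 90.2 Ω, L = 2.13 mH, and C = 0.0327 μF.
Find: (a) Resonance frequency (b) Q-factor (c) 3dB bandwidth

Step 1 — Resonance condition Im(Z)=0 gives ω₀ = 1/√(LC).
Step 2 — ω₀ = 1/√(0.00213·3.27e-08) = 1.198e+05 rad/s.
Step 3 — f₀ = ω₀/(2π) = 1.907e+04 Hz.
Step 4 — Series Q: Q = ω₀L/R = 1.198e+05·0.00213/90.2 = 2.829.
Step 5 — 3dB bandwidth: Δω = ω₀/Q = 4.235e+04 rad/s; BW = Δω/(2π) = 6740 Hz.

(a) f₀ = 1.907e+04 Hz  (b) Q = 2.829  (c) BW = 6740 Hz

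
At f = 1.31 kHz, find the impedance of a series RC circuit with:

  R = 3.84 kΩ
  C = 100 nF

Step 1 — Angular frequency: ω = 2π·f = 2π·1310 = 8231 rad/s.
Step 2 — Component impedances:
  R: Z = R = 3840 Ω
  C: Z = 1/(jωC) = -j/(ω·C) = 0 - j1215 Ω
Step 3 — Series combination: Z_total = R + C = 3840 - j1215 Ω = 4028∠-17.6° Ω.

Z = 3840 - j1215 Ω = 4028∠-17.6° Ω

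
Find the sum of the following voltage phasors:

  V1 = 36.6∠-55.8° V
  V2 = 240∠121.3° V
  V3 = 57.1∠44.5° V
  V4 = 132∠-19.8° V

Step 1 — Convert each phasor to rectangular form:
  V1 = 36.6·(cos(-55.8°) + j·sin(-55.8°)) = 20.57 - j30.27 V
  V2 = 240·(cos(121.3°) + j·sin(121.3°)) = -124.7 + j205.1 V
  V3 = 57.1·(cos(44.5°) + j·sin(44.5°)) = 40.73 + j40.02 V
  V4 = 132·(cos(-19.8°) + j·sin(-19.8°)) = 124.2 - j44.71 V
Step 2 — Sum components: V_total = 60.81 + j170.1 V.
Step 3 — Convert to polar: |V_total| = 180.7 V, ∠V_total = 70.3°.

V_total = 180.7∠70.3° V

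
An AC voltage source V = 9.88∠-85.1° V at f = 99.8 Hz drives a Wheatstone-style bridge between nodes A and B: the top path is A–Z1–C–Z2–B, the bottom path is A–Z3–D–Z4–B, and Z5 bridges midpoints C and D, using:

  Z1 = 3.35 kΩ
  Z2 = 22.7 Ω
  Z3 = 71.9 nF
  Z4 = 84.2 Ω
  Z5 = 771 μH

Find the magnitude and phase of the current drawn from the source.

Step 1 — Angular frequency: ω = 2π·f = 2π·99.8 = 627.1 rad/s.
Step 2 — Component impedances:
  Z1: Z = R = 3350 Ω
  Z2: Z = R = 22.7 Ω
  Z3: Z = 1/(jωC) = -j/(ω·C) = 0 - j2.218e+04 Ω
  Z4: Z = R = 84.2 Ω
  Z5: Z = jωL = j·627.1·0.000771 = 0 + j0.4835 Ω
Step 3 — Bridge requires nodal analysis (the Z5 bridge couples midpoints C and D, so the two paths cannot be reduced to a simple series/parallel combination). Setting node B to ground and injecting 1 A at node A, the 3-node admittance system at A, C, D solves to V_A = Z_AB = 3293 - j494.7 Ω = 3330∠-8.5° Ω.
Step 4 — Source phasor: V = 9.88∠-85.1° V = 0.8439 - j9.844 V.
Step 5 — Ohm's law: I = V / Z_total = (0.8439 - j9.844) / (3293 - j494.7) = 0.0006897 - j0.002886 A.
Step 6 — Convert to polar: |I| = 0.002967 A, ∠I = -76.6°.

I = 0.002967∠-76.6° A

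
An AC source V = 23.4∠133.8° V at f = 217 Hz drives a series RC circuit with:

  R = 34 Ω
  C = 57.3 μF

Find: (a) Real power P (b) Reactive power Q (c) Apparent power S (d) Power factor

Step 1 — Angular frequency: ω = 2π·f = 2π·217 = 1363 rad/s.
Step 2 — Component impedances:
  R: Z = R = 34 Ω
  C: Z = 1/(jωC) = -j/(ω·C) = 0 - j12.8 Ω
Step 3 — Series combination: Z_total = R + C = 34 - j12.8 Ω = 36.33∠-20.6° Ω.
Step 4 — Source phasor: V = 23.4∠133.8° V = -16.2 + j16.89 V.
Step 5 — Current: I = V / Z = -0.581 + j0.278 A = 0.6441∠154.4° A.
Step 6 — Complex power: S = V·I* = 14.11 - j5.31 VA.
Step 7 — Real power: P = Re(S) = 14.11 W.
Step 8 — Reactive power: Q = Im(S) = -5.31 VAR.
Step 9 — Apparent power: |S| = 15.07 VA.
Step 10 — Power factor: PF = P/|S| = 0.9359 (leading).

(a) P = 14.11 W  (b) Q = -5.31 VAR  (c) S = 15.07 VA  (d) PF = 0.9359 (leading)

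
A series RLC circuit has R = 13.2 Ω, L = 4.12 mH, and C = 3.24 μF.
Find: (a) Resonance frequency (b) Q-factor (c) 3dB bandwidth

Step 1 — Resonance condition Im(Z)=0 gives ω₀ = 1/√(LC).
Step 2 — ω₀ = 1/√(0.00412·3.24e-06) = 8655 rad/s.
Step 3 — f₀ = ω₀/(2π) = 1378 Hz.
Step 4 — Series Q: Q = ω₀L/R = 8655·0.00412/13.2 = 2.701.
Step 5 — 3dB bandwidth: Δω = ω₀/Q = 3204 rad/s; BW = Δω/(2π) = 509.9 Hz.

(a) f₀ = 1378 Hz  (b) Q = 2.701  (c) BW = 509.9 Hz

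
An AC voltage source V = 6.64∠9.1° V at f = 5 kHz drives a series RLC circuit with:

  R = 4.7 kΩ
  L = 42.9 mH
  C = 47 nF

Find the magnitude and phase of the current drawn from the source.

Step 1 — Angular frequency: ω = 2π·f = 2π·5000 = 3.142e+04 rad/s.
Step 2 — Component impedances:
  R: Z = R = 4700 Ω
  L: Z = jωL = j·3.142e+04·0.0429 = 0 + j1348 Ω
  C: Z = 1/(jωC) = -j/(ω·C) = 0 - j677.3 Ω
Step 3 — Series combination: Z_total = R + L + C = 4700 + j670.5 Ω = 4748∠8.1° Ω.
Step 4 — Source phasor: V = 6.64∠9.1° V = 6.556 + j1.05 V.
Step 5 — Ohm's law: I = V / Z_total = (6.556 + j1.05) / (4700 + j670.5) = 0.001398 + j2.395e-05 A.
Step 6 — Convert to polar: |I| = 0.001399 A, ∠I = 1.0°.

I = 0.001399∠1.0° A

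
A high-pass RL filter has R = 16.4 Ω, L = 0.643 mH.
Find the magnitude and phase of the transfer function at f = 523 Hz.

Step 1 — Angular frequency: ω = 2π·523 = 3286 rad/s.
Step 2 — Transfer function: H(jω) = jωL/(R + jωL).
Step 3 — Numerator jωL = j·2.113; denominator R + jωL = 16.4 + j2.113.
Step 4 — H = 0.01633 + j0.1267.
Step 5 — Magnitude: |H| = 0.1278 (-17.9 dB); phase: φ = 82.7°.

|H| = 0.1278 (-17.9 dB), φ = 82.7°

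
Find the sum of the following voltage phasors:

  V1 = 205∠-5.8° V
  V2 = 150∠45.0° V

Step 1 — Convert each phasor to rectangular form:
  V1 = 205·(cos(-5.8°) + j·sin(-5.8°)) = 204 - j20.72 V
  V2 = 150·(cos(45.0°) + j·sin(45.0°)) = 106.1 + j106.1 V
Step 2 — Sum components: V_total = 310 + j85.35 V.
Step 3 — Convert to polar: |V_total| = 321.6 V, ∠V_total = 15.4°.

V_total = 321.6∠15.4° V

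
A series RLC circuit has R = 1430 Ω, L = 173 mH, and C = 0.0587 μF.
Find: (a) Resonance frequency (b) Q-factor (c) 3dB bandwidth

Step 1 — Resonance: ω₀ = 1/√(LC) = 1/√(0.173·5.87e-08) = 9923 rad/s.
Step 2 — f₀ = ω₀/(2π) = 1579 Hz.
Step 3 — Series Q: Q = ω₀L/R = 9923·0.173/1430 = 1.201.
Step 4 — Bandwidth: Δω = ω₀/Q = 8266 rad/s; BW = Δω/(2π) = 1316 Hz.

(a) f₀ = 1579 Hz  (b) Q = 1.201  (c) BW = 1316 Hz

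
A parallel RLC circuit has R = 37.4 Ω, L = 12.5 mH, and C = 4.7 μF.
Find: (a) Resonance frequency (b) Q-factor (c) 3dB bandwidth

Step 1 — Resonance: ω₀ = 1/√(LC) = 1/√(0.0125·4.7e-06) = 4126 rad/s.
Step 2 — f₀ = ω₀/(2π) = 656.6 Hz.
Step 3 — Parallel Q: Q = R/(ω₀L) = 37.4/(4126·0.0125) = 0.7252.
Step 4 — Bandwidth: Δω = ω₀/Q = 5689 rad/s; BW = Δω/(2π) = 905.4 Hz.

(a) f₀ = 656.6 Hz  (b) Q = 0.7252  (c) BW = 905.4 Hz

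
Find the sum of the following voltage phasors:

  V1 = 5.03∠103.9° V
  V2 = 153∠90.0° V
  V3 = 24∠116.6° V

Step 1 — Convert each phasor to rectangular form:
  V1 = 5.03·(cos(103.9°) + j·sin(103.9°)) = -1.208 + j4.883 V
  V2 = 153·(cos(90.0°) + j·sin(90.0°)) = 0 + j153 V
  V3 = 24·(cos(116.6°) + j·sin(116.6°)) = -10.75 + j21.46 V
Step 2 — Sum components: V_total = -11.95 + j179.3 V.
Step 3 — Convert to polar: |V_total| = 179.7 V, ∠V_total = 93.8°.

V_total = 179.7∠93.8° V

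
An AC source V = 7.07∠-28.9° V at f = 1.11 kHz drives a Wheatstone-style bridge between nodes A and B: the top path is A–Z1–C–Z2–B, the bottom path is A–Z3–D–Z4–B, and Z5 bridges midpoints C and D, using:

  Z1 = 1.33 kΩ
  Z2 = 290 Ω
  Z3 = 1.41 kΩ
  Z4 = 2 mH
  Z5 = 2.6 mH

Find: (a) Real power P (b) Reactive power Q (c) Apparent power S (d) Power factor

Step 1 — Angular frequency: ω = 2π·f = 2π·1110 = 6974 rad/s.
Step 2 — Component impedances:
  Z1: Z = R = 1330 Ω
  Z2: Z = R = 290 Ω
  Z3: Z = R = 1410 Ω
  Z4: Z = jωL = j·6974·0.002 = 0 + j13.95 Ω
  Z5: Z = jωL = j·6974·0.0026 = 0 + j18.13 Ω
Step 3 — Bridge requires nodal analysis (the Z5 bridge couples midpoints C and D, so the two paths cannot be reduced to a simple series/parallel combination). Setting node B to ground and injecting 1 A at node A, the 3-node admittance system at A, C, D solves to V_A = Z_AB = 686.3 + j18.54 Ω = 686.5∠1.5° Ω.
Step 4 — Source phasor: V = 7.07∠-28.9° V = 6.19 - j3.417 V.
Step 5 — Current: I = V / Z = 0.008878 - j0.005218 A = 0.0103∠-30.4° A.
Step 6 — Complex power: S = V·I* = 0.07278 + j0.001966 VA.
Step 7 — Real power: P = Re(S) = 0.07278 W.
Step 8 — Reactive power: Q = Im(S) = 0.001966 VAR.
Step 9 — Apparent power: |S| = 0.07281 VA.
Step 10 — Power factor: PF = P/|S| = 0.9996 (lagging).

(a) P = 0.07278 W  (b) Q = 0.001966 VAR  (c) S = 0.07281 VA  (d) PF = 0.9996 (lagging)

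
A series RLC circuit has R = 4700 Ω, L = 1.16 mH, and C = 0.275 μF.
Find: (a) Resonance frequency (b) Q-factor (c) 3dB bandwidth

Step 1 — Resonance: ω₀ = 1/√(LC) = 1/√(0.00116·2.75e-07) = 5.599e+04 rad/s.
Step 2 — f₀ = ω₀/(2π) = 8911 Hz.
Step 3 — Series Q: Q = ω₀L/R = 5.599e+04·0.00116/4700 = 0.01382.
Step 4 — Bandwidth: Δω = ω₀/Q = 4.052e+06 rad/s; BW = Δω/(2π) = 6.449e+05 Hz.

(a) f₀ = 8911 Hz  (b) Q = 0.01382  (c) BW = 6.449e+05 Hz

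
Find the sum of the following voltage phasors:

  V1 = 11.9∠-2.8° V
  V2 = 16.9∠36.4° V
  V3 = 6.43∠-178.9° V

Step 1 — Convert each phasor to rectangular form:
  V1 = 11.9·(cos(-2.8°) + j·sin(-2.8°)) = 11.89 - j0.5813 V
  V2 = 16.9·(cos(36.4°) + j·sin(36.4°)) = 13.6 + j10.03 V
  V3 = 6.43·(cos(-178.9°) + j·sin(-178.9°)) = -6.429 - j0.1234 V
Step 2 — Sum components: V_total = 19.06 + j9.324 V.
Step 3 — Convert to polar: |V_total| = 21.22 V, ∠V_total = 26.1°.

V_total = 21.22∠26.1° V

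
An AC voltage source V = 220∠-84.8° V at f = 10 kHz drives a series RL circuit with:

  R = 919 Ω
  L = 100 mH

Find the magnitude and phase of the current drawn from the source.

Step 1 — Angular frequency: ω = 2π·f = 2π·1e+04 = 6.283e+04 rad/s.
Step 2 — Component impedances:
  R: Z = R = 919 Ω
  L: Z = jωL = j·6.283e+04·0.1 = 0 + j6283 Ω
Step 3 — Series combination: Z_total = R + L = 919 + j6283 Ω = 6350∠81.7° Ω.
Step 4 — Source phasor: V = 220∠-84.8° V = 19.94 - j219.1 V.
Step 5 — Ohm's law: I = V / Z_total = (19.94 - j219.1) / (919 + j6283) = -0.03369 - j0.0081 A.
Step 6 — Convert to polar: |I| = 0.03465 A, ∠I = -166.5°.

I = 0.03465∠-166.5° A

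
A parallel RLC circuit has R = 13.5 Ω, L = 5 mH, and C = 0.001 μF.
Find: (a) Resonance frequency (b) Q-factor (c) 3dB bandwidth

Step 1 — Resonance: ω₀ = 1/√(LC) = 1/√(0.005·1e-09) = 4.472e+05 rad/s.
Step 2 — f₀ = ω₀/(2π) = 7.118e+04 Hz.
Step 3 — Parallel Q: Q = R/(ω₀L) = 13.5/(4.472e+05·0.005) = 0.006037.
Step 4 — Bandwidth: Δω = ω₀/Q = 7.407e+07 rad/s; BW = Δω/(2π) = 1.179e+07 Hz.

(a) f₀ = 7.118e+04 Hz  (b) Q = 0.006037  (c) BW = 1.179e+07 Hz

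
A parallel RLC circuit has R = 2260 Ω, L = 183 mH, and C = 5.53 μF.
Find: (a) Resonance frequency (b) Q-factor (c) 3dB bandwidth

Step 1 — Resonance: ω₀ = 1/√(LC) = 1/√(0.183·5.53e-06) = 994.1 rad/s.
Step 2 — f₀ = ω₀/(2π) = 158.2 Hz.
Step 3 — Parallel Q: Q = R/(ω₀L) = 2260/(994.1·0.183) = 12.42.
Step 4 — Bandwidth: Δω = ω₀/Q = 80.01 rad/s; BW = Δω/(2π) = 12.73 Hz.

(a) f₀ = 158.2 Hz  (b) Q = 12.42  (c) BW = 12.73 Hz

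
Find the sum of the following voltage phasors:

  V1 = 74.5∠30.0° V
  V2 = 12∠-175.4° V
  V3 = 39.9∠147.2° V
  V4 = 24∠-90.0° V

Step 1 — Convert each phasor to rectangular form:
  V1 = 74.5·(cos(30.0°) + j·sin(30.0°)) = 64.52 + j37.25 V
  V2 = 12·(cos(-175.4°) + j·sin(-175.4°)) = -11.96 - j0.9624 V
  V3 = 39.9·(cos(147.2°) + j·sin(147.2°)) = -33.54 + j21.61 V
  V4 = 24·(cos(-90.0°) + j·sin(-90.0°)) = 0 - j24 V
Step 2 — Sum components: V_total = 19.02 + j33.9 V.
Step 3 — Convert to polar: |V_total| = 38.87 V, ∠V_total = 60.7°.

V_total = 38.87∠60.7° V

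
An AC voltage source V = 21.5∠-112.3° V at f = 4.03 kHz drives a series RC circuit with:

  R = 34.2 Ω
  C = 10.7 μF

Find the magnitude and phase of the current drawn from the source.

Step 1 — Angular frequency: ω = 2π·f = 2π·4030 = 2.532e+04 rad/s.
Step 2 — Component impedances:
  R: Z = R = 34.2 Ω
  C: Z = 1/(jωC) = -j/(ω·C) = 0 - j3.691 Ω
Step 3 — Series combination: Z_total = R + C = 34.2 - j3.691 Ω = 34.4∠-6.2° Ω.
Step 4 — Source phasor: V = 21.5∠-112.3° V = -8.158 - j19.89 V.
Step 5 — Ohm's law: I = V / Z_total = (-8.158 - j19.89) / (34.2 - j3.691) = -0.1738 - j0.6004 A.
Step 6 — Convert to polar: |I| = 0.625 A, ∠I = -106.1°.

I = 0.625∠-106.1° A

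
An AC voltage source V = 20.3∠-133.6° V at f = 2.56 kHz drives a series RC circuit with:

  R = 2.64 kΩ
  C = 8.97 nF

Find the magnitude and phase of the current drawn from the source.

Step 1 — Angular frequency: ω = 2π·f = 2π·2560 = 1.608e+04 rad/s.
Step 2 — Component impedances:
  R: Z = R = 2640 Ω
  C: Z = 1/(jωC) = -j/(ω·C) = 0 - j6931 Ω
Step 3 — Series combination: Z_total = R + C = 2640 - j6931 Ω = 7417∠-69.1° Ω.
Step 4 — Source phasor: V = 20.3∠-133.6° V = -14 - j14.7 V.
Step 5 — Ohm's law: I = V / Z_total = (-14 - j14.7) / (2640 - j6931) = 0.00118 - j0.002469 A.
Step 6 — Convert to polar: |I| = 0.002737 A, ∠I = -64.5°.

I = 0.002737∠-64.5° A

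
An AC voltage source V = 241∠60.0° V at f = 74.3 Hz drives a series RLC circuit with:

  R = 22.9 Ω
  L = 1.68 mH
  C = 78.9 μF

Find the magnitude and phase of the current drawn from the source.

Step 1 — Angular frequency: ω = 2π·f = 2π·74.3 = 466.8 rad/s.
Step 2 — Component impedances:
  R: Z = R = 22.9 Ω
  L: Z = jωL = j·466.8·0.00168 = 0 + j0.7843 Ω
  C: Z = 1/(jωC) = -j/(ω·C) = 0 - j27.15 Ω
Step 3 — Series combination: Z_total = R + L + C = 22.9 - j26.36 Ω = 34.92∠-49.0° Ω.
Step 4 — Source phasor: V = 241∠60.0° V = 120.5 + j208.7 V.
Step 5 — Ohm's law: I = V / Z_total = (120.5 + j208.7) / (22.9 - j26.36) = -2.249 + j6.524 A.
Step 6 — Convert to polar: |I| = 6.901 A, ∠I = 109.0°.

I = 6.901∠109.0° A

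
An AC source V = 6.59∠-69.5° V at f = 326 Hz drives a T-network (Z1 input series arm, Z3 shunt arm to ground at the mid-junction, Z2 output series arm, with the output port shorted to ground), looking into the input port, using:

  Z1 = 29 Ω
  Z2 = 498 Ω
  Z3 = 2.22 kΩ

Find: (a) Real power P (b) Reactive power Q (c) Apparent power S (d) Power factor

Step 1 — Angular frequency: ω = 2π·f = 2π·326 = 2048 rad/s.
Step 2 — Component impedances:
  Z1: Z = R = 29 Ω
  Z2: Z = R = 498 Ω
  Z3: Z = R = 2220 Ω
Step 3 — With the output port shorted to ground, the output series arm Z2 runs from the junction to ground; the shunt arm Z3 also runs from the junction to ground. They appear in parallel: Z3 || Z2 = 406.8 Ω.
Step 4 — Series with input arm Z1: Z_in = Z1 + (Z3 || Z2) = 435.8 Ω = 435.8∠0.0° Ω.
Step 5 — Source phasor: V = 6.59∠-69.5° V = 2.308 - j6.173 V.
Step 6 — Current: I = V / Z = 0.005296 - j0.01417 A = 0.01512∠-69.5° A.
Step 7 — Complex power: S = V·I* = 0.09966 VA.
Step 8 — Real power: P = Re(S) = 0.09966 W.
Step 9 — Reactive power: Q = Im(S) = 0 VAR.
Step 10 — Apparent power: |S| = 0.09966 VA.
Step 11 — Power factor: PF = P/|S| = 1 (unity).

(a) P = 0.09966 W  (b) Q = 0 VAR  (c) S = 0.09966 VA  (d) PF = 1 (unity)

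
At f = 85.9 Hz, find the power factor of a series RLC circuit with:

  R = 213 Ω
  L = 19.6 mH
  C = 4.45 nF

Step 1 — Angular frequency: ω = 2π·f = 2π·85.9 = 539.7 rad/s.
Step 2 — Component impedances:
  R: Z = R = 213 Ω
  L: Z = jωL = j·539.7·0.0196 = 0 + j10.58 Ω
  C: Z = 1/(jωC) = -j/(ω·C) = 0 - j4.164e+05 Ω
Step 3 — Series combination: Z_total = R + L + C = 213 - j4.163e+05 Ω = 4.163e+05∠-90.0° Ω.
Step 4 — Power factor: PF = cos(φ) = Re(Z)/|Z| = 213/4.1635e+05 = 0.0005116.
Step 5 — Type: Im(Z) = -4.163e+05 ⇒ leading (phase φ = -90.0°).

PF = 0.0005116 (leading, φ = -90.0°)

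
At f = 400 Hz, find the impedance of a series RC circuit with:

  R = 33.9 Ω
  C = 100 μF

Step 1 — Angular frequency: ω = 2π·f = 2π·400 = 2513 rad/s.
Step 2 — Component impedances:
  R: Z = R = 33.9 Ω
  C: Z = 1/(jωC) = -j/(ω·C) = 0 - j3.979 Ω
Step 3 — Series combination: Z_total = R + C = 33.9 - j3.979 Ω = 34.13∠-6.7° Ω.

Z = 33.9 - j3.979 Ω = 34.13∠-6.7° Ω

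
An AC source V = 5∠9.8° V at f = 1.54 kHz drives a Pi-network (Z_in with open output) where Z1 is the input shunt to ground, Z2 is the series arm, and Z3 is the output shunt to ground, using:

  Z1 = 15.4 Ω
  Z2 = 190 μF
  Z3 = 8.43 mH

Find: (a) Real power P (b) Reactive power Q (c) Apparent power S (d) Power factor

Step 1 — Angular frequency: ω = 2π·f = 2π·1540 = 9676 rad/s.
Step 2 — Component impedances:
  Z1: Z = R = 15.4 Ω
  Z2: Z = 1/(jωC) = -j/(ω·C) = 0 - j0.5439 Ω
  Z3: Z = jωL = j·9676·0.00843 = 0 + j81.57 Ω
Step 3 — With open output, the series arm Z2 and the output shunt Z3 appear in series to ground: Z2 + Z3 = 0 + j81.03 Ω.
Step 4 — Parallel with input shunt Z1: Z_in = Z1 || (Z2 + Z3) = 14.86 + j2.825 Ω = 15.13∠10.8° Ω.
Step 5 — Source phasor: V = 5∠9.8° V = 4.927 + j0.851 V.
Step 6 — Current: I = V / Z = 0.3304 - j0.005546 A = 0.3305∠-1.0° A.
Step 7 — Complex power: S = V·I* = 1.623 + j0.3085 VA.
Step 8 — Real power: P = Re(S) = 1.623 W.
Step 9 — Reactive power: Q = Im(S) = 0.3085 VAR.
Step 10 — Apparent power: |S| = 1.652 VA.
Step 11 — Power factor: PF = P/|S| = 0.9824 (lagging).

(a) P = 1.623 W  (b) Q = 0.3085 VAR  (c) S = 1.652 VA  (d) PF = 0.9824 (lagging)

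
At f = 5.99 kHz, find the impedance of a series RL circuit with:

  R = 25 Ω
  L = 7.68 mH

Step 1 — Angular frequency: ω = 2π·f = 2π·5990 = 3.764e+04 rad/s.
Step 2 — Component impedances:
  R: Z = R = 25 Ω
  L: Z = jωL = j·3.764e+04·0.00768 = 0 + j289 Ω
Step 3 — Series combination: Z_total = R + L = 25 + j289 Ω = 290.1∠85.1° Ω.

Z = 25 + j289 Ω = 290.1∠85.1° Ω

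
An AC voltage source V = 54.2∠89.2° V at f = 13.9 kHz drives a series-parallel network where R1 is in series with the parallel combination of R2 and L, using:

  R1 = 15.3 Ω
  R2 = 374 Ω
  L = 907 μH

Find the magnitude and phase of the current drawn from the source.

Step 1 — Angular frequency: ω = 2π·f = 2π·1.39e+04 = 8.734e+04 rad/s.
Step 2 — Component impedances:
  R1: Z = R = 15.3 Ω
  R2: Z = R = 374 Ω
  L: Z = jωL = j·8.734e+04·0.000907 = 0 + j79.21 Ω
Step 3 — Parallel branch: R2 || L = 1/(1/R2 + 1/L) = 16.06 + j75.81 Ω.
Step 4 — Series with R1: Z_total = R1 + (R2 || L) = 31.36 + j75.81 Ω = 82.04∠67.5° Ω.
Step 5 — Source phasor: V = 54.2∠89.2° V = 0.7568 + j54.19 V.
Step 6 — Ohm's law: I = V / Z_total = (0.7568 + j54.19) / (31.36 + j75.81) = 0.6139 + j0.244 A.
Step 7 — Convert to polar: |I| = 0.6606 A, ∠I = 21.7°.

I = 0.6606∠21.7° A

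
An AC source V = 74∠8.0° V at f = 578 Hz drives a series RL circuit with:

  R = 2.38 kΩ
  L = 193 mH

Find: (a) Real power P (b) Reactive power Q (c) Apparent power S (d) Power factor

Step 1 — Angular frequency: ω = 2π·f = 2π·578 = 3632 rad/s.
Step 2 — Component impedances:
  R: Z = R = 2380 Ω
  L: Z = jωL = j·3632·0.193 = 0 + j700.9 Ω
Step 3 — Series combination: Z_total = R + L = 2380 + j700.9 Ω = 2481∠16.4° Ω.
Step 4 — Source phasor: V = 74∠8.0° V = 73.28 + j10.3 V.
Step 5 — Current: I = V / Z = 0.02951 - j0.004362 A = 0.02983∠-8.4° A.
Step 6 — Complex power: S = V·I* = 2.117 + j0.6235 VA.
Step 7 — Real power: P = Re(S) = 2.117 W.
Step 8 — Reactive power: Q = Im(S) = 0.6235 VAR.
Step 9 — Apparent power: |S| = 2.207 VA.
Step 10 — Power factor: PF = P/|S| = 0.9593 (lagging).

(a) P = 2.117 W  (b) Q = 0.6235 VAR  (c) S = 2.207 VA  (d) PF = 0.9593 (lagging)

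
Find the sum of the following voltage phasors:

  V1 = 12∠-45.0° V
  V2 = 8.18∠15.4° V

Step 1 — Convert each phasor to rectangular form:
  V1 = 12·(cos(-45.0°) + j·sin(-45.0°)) = 8.485 - j8.485 V
  V2 = 8.18·(cos(15.4°) + j·sin(15.4°)) = 7.886 + j2.172 V
Step 2 — Sum components: V_total = 16.37 - j6.313 V.
Step 3 — Convert to polar: |V_total| = 17.55 V, ∠V_total = -21.1°.

V_total = 17.55∠-21.1° V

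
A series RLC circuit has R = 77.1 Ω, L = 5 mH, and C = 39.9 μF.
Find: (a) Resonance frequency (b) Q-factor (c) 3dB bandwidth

Step 1 — Resonance condition Im(Z)=0 gives ω₀ = 1/√(LC).
Step 2 — ω₀ = 1/√(0.005·3.99e-05) = 2239 rad/s.
Step 3 — f₀ = ω₀/(2π) = 356.3 Hz.
Step 4 — Series Q: Q = ω₀L/R = 2239·0.005/77.1 = 0.1452.
Step 5 — 3dB bandwidth: Δω = ω₀/Q = 1.542e+04 rad/s; BW = Δω/(2π) = 2454 Hz.

(a) f₀ = 356.3 Hz  (b) Q = 0.1452  (c) BW = 2454 Hz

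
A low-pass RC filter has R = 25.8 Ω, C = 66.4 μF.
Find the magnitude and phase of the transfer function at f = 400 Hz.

Step 1 — Angular frequency: ω = 2π·400 = 2513 rad/s.
Step 2 — Transfer function: H(jω) = 1/(1 + jωRC).
Step 3 — Denominator: 1 + jωRC = 1 + j·2513·25.8·6.64e-05 = 1 + j4.306.
Step 4 — H = 0.05118 - j0.2204.
Step 5 — Magnitude: |H| = 0.2262 (-12.9 dB); phase: φ = -76.9°.

|H| = 0.2262 (-12.9 dB), φ = -76.9°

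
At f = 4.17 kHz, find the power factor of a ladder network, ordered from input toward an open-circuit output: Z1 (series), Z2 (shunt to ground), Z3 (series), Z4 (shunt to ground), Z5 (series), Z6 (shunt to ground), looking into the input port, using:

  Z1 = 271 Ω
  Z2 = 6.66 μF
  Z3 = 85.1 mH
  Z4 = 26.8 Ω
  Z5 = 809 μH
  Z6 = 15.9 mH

Step 1 — Angular frequency: ω = 2π·f = 2π·4170 = 2.62e+04 rad/s.
Step 2 — Component impedances:
  Z1: Z = R = 271 Ω
  Z2: Z = 1/(jωC) = -j/(ω·C) = 0 - j5.731 Ω
  Z3: Z = jωL = j·2.62e+04·0.0851 = 0 + j2230 Ω
  Z4: Z = R = 26.8 Ω
  Z5: Z = jωL = j·2.62e+04·0.000809 = 0 + j21.2 Ω
  Z6: Z = jωL = j·2.62e+04·0.0159 = 0 + j416.6 Ω
Step 3 — Ladder network (open output): work backward from the far end, alternating series and parallel combinations. Z_in = 271 - j5.745 Ω = 271.1∠-1.2° Ω.
Step 4 — Power factor: PF = cos(φ) = Re(Z)/|Z| = 271/271.06 = 0.9998.
Step 5 — Type: Im(Z) = -5.745 ⇒ leading (phase φ = -1.2°).

PF = 0.9998 (leading, φ = -1.2°)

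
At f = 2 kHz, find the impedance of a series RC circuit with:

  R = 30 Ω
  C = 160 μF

Step 1 — Angular frequency: ω = 2π·f = 2π·2000 = 1.257e+04 rad/s.
Step 2 — Component impedances:
  R: Z = R = 30 Ω
  C: Z = 1/(jωC) = -j/(ω·C) = 0 - j0.4974 Ω
Step 3 — Series combination: Z_total = R + C = 30 - j0.4974 Ω = 30∠-0.9° Ω.

Z = 30 - j0.4974 Ω = 30∠-0.9° Ω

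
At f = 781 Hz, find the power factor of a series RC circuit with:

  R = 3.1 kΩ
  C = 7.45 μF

Step 1 — Angular frequency: ω = 2π·f = 2π·781 = 4907 rad/s.
Step 2 — Component impedances:
  R: Z = R = 3100 Ω
  C: Z = 1/(jωC) = -j/(ω·C) = 0 - j27.35 Ω
Step 3 — Series combination: Z_total = R + C = 3100 - j27.35 Ω = 3100∠-0.5° Ω.
Step 4 — Power factor: PF = cos(φ) = Re(Z)/|Z| = 3100/3100 = 1.
Step 5 — Type: Im(Z) = -27.35 ⇒ leading (phase φ = -0.5°).

PF = 1 (leading, φ = -0.5°)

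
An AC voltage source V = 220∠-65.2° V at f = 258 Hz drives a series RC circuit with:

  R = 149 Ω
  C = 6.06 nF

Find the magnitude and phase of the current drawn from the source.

Step 1 — Angular frequency: ω = 2π·f = 2π·258 = 1621 rad/s.
Step 2 — Component impedances:
  R: Z = R = 149 Ω
  C: Z = 1/(jωC) = -j/(ω·C) = 0 - j1.018e+05 Ω
Step 3 — Series combination: Z_total = R + C = 149 - j1.018e+05 Ω = 1.018e+05∠-89.9° Ω.
Step 4 — Source phasor: V = 220∠-65.2° V = 92.28 - j199.7 V.
Step 5 — Ohm's law: I = V / Z_total = (92.28 - j199.7) / (149 - j1.018e+05) = 0.001963 + j0.0009036 A.
Step 6 — Convert to polar: |I| = 0.002161 A, ∠I = 24.7°.

I = 0.002161∠24.7° A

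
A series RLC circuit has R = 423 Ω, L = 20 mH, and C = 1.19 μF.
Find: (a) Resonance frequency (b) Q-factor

Step 1 — Resonance condition Im(Z)=0 gives ω₀ = 1/√(LC).
Step 2 — ω₀ = 1/√(0.02·1.19e-06) = 6482 rad/s.
Step 3 — f₀ = ω₀/(2π) = 1032 Hz.
Step 4 — Series Q: Q = ω₀L/R = 6482·0.02/423 = 0.3065.

(a) f₀ = 1032 Hz  (b) Q = 0.3065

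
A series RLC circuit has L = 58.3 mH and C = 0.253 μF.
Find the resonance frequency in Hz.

Step 1 — Resonance condition Im(Z)=0 gives ω₀ = 1/√(LC).
Step 2 — ω₀ = 1/√(0.0583·2.53e-07) = 8234 rad/s.
Step 3 — f₀ = ω₀/(2π) = 1310 Hz.

f₀ = 1310 Hz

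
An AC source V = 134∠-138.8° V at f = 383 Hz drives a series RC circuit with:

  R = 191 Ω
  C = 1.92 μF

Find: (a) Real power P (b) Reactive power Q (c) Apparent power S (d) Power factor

Step 1 — Angular frequency: ω = 2π·f = 2π·383 = 2406 rad/s.
Step 2 — Component impedances:
  R: Z = R = 191 Ω
  C: Z = 1/(jωC) = -j/(ω·C) = 0 - j216.4 Ω
Step 3 — Series combination: Z_total = R + C = 191 - j216.4 Ω = 288.7∠-48.6° Ω.
Step 4 — Source phasor: V = 134∠-138.8° V = -100.8 - j88.26 V.
Step 5 — Current: I = V / Z = -0.00185 - j0.4642 A = 0.4642∠-90.2° A.
Step 6 — Complex power: S = V·I* = 41.16 - j46.64 VA.
Step 7 — Real power: P = Re(S) = 41.16 W.
Step 8 — Reactive power: Q = Im(S) = -46.64 VAR.
Step 9 — Apparent power: |S| = 62.21 VA.
Step 10 — Power factor: PF = P/|S| = 0.6617 (leading).

(a) P = 41.16 W  (b) Q = -46.64 VAR  (c) S = 62.21 VA  (d) PF = 0.6617 (leading)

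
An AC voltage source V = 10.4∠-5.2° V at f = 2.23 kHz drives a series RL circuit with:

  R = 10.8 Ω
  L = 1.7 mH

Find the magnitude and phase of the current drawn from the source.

Step 1 — Angular frequency: ω = 2π·f = 2π·2230 = 1.401e+04 rad/s.
Step 2 — Component impedances:
  R: Z = R = 10.8 Ω
  L: Z = jωL = j·1.401e+04·0.0017 = 0 + j23.82 Ω
Step 3 — Series combination: Z_total = R + L = 10.8 + j23.82 Ω = 26.15∠65.6° Ω.
Step 4 — Source phasor: V = 10.4∠-5.2° V = 10.36 - j0.9426 V.
Step 5 — Ohm's law: I = V / Z_total = (10.36 - j0.9426) / (10.8 + j23.82) = 0.1307 - j0.3756 A.
Step 6 — Convert to polar: |I| = 0.3977 A, ∠I = -70.8°.

I = 0.3977∠-70.8° A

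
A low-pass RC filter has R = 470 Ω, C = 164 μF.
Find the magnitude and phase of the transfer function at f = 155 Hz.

Step 1 — Angular frequency: ω = 2π·155 = 973.9 rad/s.
Step 2 — Transfer function: H(jω) = 1/(1 + jωRC).
Step 3 — Denominator: 1 + jωRC = 1 + j·973.9·470·0.000164 = 1 + j75.07.
Step 4 — H = 0.0001774 - j0.01332.
Step 5 — Magnitude: |H| = 0.01332 (-37.5 dB); phase: φ = -89.2°.

|H| = 0.01332 (-37.5 dB), φ = -89.2°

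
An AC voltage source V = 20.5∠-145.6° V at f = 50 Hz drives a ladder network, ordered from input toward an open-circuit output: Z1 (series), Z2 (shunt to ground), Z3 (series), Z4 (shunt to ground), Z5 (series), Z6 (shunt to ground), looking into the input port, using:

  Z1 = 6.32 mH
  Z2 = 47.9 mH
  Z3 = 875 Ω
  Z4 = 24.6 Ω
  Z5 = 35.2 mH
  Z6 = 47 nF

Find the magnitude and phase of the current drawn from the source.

Step 1 — Angular frequency: ω = 2π·f = 2π·50 = 314.2 rad/s.
Step 2 — Component impedances:
  Z1: Z = jωL = j·314.2·0.00632 = 0 + j1.985 Ω
  Z2: Z = jωL = j·314.2·0.0479 = 0 + j15.05 Ω
  Z3: Z = R = 875 Ω
  Z4: Z = R = 24.6 Ω
  Z5: Z = jωL = j·314.2·0.0352 = 0 + j11.06 Ω
  Z6: Z = 1/(jωC) = -j/(ω·C) = 0 - j6.773e+04 Ω
Step 3 — Ladder network (open output): work backward from the far end, alternating series and parallel combinations. Z_in = 0.2517 + j17.03 Ω = 17.03∠89.2° Ω.
Step 4 — Source phasor: V = 20.5∠-145.6° V = -16.91 - j11.58 V.
Step 5 — Ohm's law: I = V / Z_total = (-16.91 - j11.58) / (0.2517 + j17.03) = -0.6946 + j0.983 A.
Step 6 — Convert to polar: |I| = 1.204 A, ∠I = 125.2°.

I = 1.204∠125.2° A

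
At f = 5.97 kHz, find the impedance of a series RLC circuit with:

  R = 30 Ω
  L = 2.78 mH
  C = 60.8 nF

Step 1 — Angular frequency: ω = 2π·f = 2π·5970 = 3.751e+04 rad/s.
Step 2 — Component impedances:
  R: Z = R = 30 Ω
  L: Z = jωL = j·3.751e+04·0.00278 = 0 + j104.3 Ω
  C: Z = 1/(jωC) = -j/(ω·C) = 0 - j438.5 Ω
Step 3 — Series combination: Z_total = R + L + C = 30 - j334.2 Ω = 335.5∠-84.9° Ω.

Z = 30 - j334.2 Ω = 335.5∠-84.9° Ω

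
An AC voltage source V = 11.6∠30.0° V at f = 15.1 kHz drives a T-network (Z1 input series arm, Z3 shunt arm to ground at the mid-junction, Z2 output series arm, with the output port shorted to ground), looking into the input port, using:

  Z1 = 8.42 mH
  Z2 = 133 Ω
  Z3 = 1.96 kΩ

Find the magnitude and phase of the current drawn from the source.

Step 1 — Angular frequency: ω = 2π·f = 2π·1.51e+04 = 9.488e+04 rad/s.
Step 2 — Component impedances:
  Z1: Z = jωL = j·9.488e+04·0.00842 = 0 + j798.9 Ω
  Z2: Z = R = 133 Ω
  Z3: Z = R = 1960 Ω
Step 3 — With the output port shorted to ground, the output series arm Z2 runs from the junction to ground; the shunt arm Z3 also runs from the junction to ground. They appear in parallel: Z3 || Z2 = 124.5 Ω.
Step 4 — Series with input arm Z1: Z_in = Z1 + (Z3 || Z2) = 124.5 + j798.9 Ω = 808.5∠81.1° Ω.
Step 5 — Source phasor: V = 11.6∠30.0° V = 10.05 + j5.8 V.
Step 6 — Ohm's law: I = V / Z_total = (10.05 + j5.8) / (124.5 + j798.9) = 0.009002 - j0.01117 A.
Step 7 — Convert to polar: |I| = 0.01435 A, ∠I = -51.1°.

I = 0.01435∠-51.1° A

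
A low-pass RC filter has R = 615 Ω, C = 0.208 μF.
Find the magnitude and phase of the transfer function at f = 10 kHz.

Step 1 — Angular frequency: ω = 2π·1e+04 = 6.283e+04 rad/s.
Step 2 — Transfer function: H(jω) = 1/(1 + jωRC).
Step 3 — Denominator: 1 + jωRC = 1 + j·6.283e+04·615·2.08e-07 = 1 + j8.037.
Step 4 — H = 0.01524 - j0.1225.
Step 5 — Magnitude: |H| = 0.1235 (-18.2 dB); phase: φ = -82.9°.

|H| = 0.1235 (-18.2 dB), φ = -82.9°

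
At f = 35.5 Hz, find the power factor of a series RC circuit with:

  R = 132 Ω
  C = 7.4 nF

Step 1 — Angular frequency: ω = 2π·f = 2π·35.5 = 223.1 rad/s.
Step 2 — Component impedances:
  R: Z = R = 132 Ω
  C: Z = 1/(jωC) = -j/(ω·C) = 0 - j6.058e+05 Ω
Step 3 — Series combination: Z_total = R + C = 132 - j6.058e+05 Ω = 6.058e+05∠-90.0° Ω.
Step 4 — Power factor: PF = cos(φ) = Re(Z)/|Z| = 132/6.058e+05 = 0.0002179.
Step 5 — Type: Im(Z) = -6.058e+05 ⇒ leading (phase φ = -90.0°).

PF = 0.0002179 (leading, φ = -90.0°)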